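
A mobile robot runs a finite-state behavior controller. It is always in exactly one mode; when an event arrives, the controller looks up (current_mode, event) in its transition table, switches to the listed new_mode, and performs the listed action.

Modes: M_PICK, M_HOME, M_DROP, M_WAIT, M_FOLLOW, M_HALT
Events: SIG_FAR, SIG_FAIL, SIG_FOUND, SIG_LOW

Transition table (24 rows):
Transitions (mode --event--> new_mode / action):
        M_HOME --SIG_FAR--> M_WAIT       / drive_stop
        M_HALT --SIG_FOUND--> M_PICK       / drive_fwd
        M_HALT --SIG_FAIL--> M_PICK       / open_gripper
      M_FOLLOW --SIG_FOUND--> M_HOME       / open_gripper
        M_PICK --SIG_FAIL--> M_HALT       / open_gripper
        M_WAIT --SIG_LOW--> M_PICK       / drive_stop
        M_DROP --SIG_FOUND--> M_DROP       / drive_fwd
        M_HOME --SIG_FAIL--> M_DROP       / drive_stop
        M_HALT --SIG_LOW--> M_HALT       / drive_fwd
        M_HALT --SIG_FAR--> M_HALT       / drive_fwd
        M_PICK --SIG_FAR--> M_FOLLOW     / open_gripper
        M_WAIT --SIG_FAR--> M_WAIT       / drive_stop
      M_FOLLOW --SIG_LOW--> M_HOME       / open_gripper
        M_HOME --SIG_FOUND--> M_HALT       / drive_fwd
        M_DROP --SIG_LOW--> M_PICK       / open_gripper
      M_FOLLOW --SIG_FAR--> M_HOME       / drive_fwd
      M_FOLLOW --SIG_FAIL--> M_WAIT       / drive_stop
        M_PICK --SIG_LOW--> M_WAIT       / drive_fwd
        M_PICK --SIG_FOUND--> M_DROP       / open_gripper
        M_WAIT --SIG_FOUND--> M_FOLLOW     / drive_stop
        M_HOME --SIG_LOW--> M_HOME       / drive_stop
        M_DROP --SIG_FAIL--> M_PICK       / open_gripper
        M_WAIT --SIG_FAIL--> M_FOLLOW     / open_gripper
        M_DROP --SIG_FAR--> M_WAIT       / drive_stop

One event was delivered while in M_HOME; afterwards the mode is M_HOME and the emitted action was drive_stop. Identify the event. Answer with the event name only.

try SIG_FAR: (M_HOME, SIG_FAR) → (M_WAIT, drive_stop)
try SIG_FAIL: (M_HOME, SIG_FAIL) → (M_DROP, drive_stop)
try SIG_FOUND: (M_HOME, SIG_FOUND) → (M_HALT, drive_fwd)
try SIG_LOW: (M_HOME, SIG_LOW) → (M_HOME, drive_stop)  ← matches

SIG_LOW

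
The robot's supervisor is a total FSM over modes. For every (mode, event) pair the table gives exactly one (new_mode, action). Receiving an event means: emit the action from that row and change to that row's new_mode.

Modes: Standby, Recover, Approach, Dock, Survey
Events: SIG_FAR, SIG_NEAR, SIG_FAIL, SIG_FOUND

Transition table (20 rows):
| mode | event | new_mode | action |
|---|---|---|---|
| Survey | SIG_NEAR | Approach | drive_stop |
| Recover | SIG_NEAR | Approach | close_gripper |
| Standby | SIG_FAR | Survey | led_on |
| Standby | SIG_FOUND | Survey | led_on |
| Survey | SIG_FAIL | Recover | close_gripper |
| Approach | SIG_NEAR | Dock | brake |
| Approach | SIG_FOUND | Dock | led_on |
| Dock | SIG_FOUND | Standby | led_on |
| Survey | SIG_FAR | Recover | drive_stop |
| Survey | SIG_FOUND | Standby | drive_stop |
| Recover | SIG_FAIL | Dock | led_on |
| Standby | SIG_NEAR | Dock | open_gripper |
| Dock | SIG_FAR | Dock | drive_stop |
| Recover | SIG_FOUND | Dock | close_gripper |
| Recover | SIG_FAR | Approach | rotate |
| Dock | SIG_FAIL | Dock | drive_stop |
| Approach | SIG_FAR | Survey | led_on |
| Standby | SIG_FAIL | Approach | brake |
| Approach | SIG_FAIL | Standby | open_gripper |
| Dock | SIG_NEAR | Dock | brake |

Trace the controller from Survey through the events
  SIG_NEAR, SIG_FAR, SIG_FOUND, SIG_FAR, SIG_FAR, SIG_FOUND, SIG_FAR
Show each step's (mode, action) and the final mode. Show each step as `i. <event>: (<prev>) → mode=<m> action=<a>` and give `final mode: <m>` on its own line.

final mode: Dock

1. SIG_NEAR: (Survey) → mode=Approach action=drive_stop
2. SIG_FAR: (Approach) → mode=Survey action=led_on
3. SIG_FOUND: (Survey) → mode=Standby action=drive_stop
4. SIG_FAR: (Standby) → mode=Survey action=led_on
5. SIG_FAR: (Survey) → mode=Recover action=drive_stop
6. SIG_FOUND: (Recover) → mode=Dock action=close_gripper
7. SIG_FAR: (Dock) → mode=Dock action=drive_stop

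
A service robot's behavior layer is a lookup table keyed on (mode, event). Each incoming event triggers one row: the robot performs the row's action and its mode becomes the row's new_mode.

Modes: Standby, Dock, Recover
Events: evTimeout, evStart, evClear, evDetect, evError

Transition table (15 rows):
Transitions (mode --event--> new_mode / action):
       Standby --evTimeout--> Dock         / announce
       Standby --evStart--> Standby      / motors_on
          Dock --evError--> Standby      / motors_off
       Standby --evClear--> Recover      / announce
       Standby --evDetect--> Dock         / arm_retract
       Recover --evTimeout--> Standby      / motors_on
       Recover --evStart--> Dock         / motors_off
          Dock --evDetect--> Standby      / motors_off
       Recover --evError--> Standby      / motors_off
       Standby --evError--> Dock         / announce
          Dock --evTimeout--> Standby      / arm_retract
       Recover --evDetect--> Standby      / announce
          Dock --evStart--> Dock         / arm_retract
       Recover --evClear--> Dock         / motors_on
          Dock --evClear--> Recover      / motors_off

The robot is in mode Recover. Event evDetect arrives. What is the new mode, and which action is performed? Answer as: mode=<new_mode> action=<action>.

mode=Standby action=announce

current mode = Recover; filter table to that mode:
  (Recover, evTimeout) → (Standby, motors_on)
  (Recover, evStart) → (Dock, motors_off)
  (Recover, evError) → (Standby, motors_off)
  (Recover, evDetect) → (Standby, announce)  ← event matches
  (Recover, evClear) → (Dock, motors_on)
event = evDetect selects (Standby, announce)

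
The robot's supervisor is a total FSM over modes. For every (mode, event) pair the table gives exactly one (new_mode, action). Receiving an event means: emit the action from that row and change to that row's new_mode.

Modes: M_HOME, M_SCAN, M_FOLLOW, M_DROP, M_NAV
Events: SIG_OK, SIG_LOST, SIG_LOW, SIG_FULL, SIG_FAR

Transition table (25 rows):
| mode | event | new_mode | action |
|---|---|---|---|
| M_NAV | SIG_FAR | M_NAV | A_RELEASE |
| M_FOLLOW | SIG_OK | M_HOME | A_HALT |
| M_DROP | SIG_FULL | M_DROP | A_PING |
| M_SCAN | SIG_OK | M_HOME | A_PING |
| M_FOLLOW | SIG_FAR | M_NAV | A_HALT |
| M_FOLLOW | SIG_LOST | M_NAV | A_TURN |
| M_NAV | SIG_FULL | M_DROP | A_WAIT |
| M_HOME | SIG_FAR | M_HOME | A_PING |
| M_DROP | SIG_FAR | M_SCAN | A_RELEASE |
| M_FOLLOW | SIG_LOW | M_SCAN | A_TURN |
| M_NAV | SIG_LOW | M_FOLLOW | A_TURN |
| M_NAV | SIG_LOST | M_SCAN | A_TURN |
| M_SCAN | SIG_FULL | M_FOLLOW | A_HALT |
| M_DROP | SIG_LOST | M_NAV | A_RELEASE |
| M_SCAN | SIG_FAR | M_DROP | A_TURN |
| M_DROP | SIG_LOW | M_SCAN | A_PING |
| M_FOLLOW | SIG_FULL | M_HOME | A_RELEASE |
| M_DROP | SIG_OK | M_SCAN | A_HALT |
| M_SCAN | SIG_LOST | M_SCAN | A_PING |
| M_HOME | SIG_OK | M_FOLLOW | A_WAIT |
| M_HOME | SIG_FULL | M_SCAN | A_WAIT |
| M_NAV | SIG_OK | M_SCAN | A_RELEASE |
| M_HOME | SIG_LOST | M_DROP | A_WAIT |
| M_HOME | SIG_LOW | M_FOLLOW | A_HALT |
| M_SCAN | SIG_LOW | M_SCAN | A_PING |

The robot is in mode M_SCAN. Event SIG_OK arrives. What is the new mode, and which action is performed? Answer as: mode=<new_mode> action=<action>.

mode=M_HOME action=A_PING

current mode = M_SCAN; filter table to that mode:
  (M_SCAN, SIG_OK) → (M_HOME, A_PING)  ← event matches
  (M_SCAN, SIG_FULL) → (M_FOLLOW, A_HALT)
  (M_SCAN, SIG_FAR) → (M_DROP, A_TURN)
  (M_SCAN, SIG_LOST) → (M_SCAN, A_PING)
  (M_SCAN, SIG_LOW) → (M_SCAN, A_PING)
event = SIG_OK selects (M_HOME, A_PING)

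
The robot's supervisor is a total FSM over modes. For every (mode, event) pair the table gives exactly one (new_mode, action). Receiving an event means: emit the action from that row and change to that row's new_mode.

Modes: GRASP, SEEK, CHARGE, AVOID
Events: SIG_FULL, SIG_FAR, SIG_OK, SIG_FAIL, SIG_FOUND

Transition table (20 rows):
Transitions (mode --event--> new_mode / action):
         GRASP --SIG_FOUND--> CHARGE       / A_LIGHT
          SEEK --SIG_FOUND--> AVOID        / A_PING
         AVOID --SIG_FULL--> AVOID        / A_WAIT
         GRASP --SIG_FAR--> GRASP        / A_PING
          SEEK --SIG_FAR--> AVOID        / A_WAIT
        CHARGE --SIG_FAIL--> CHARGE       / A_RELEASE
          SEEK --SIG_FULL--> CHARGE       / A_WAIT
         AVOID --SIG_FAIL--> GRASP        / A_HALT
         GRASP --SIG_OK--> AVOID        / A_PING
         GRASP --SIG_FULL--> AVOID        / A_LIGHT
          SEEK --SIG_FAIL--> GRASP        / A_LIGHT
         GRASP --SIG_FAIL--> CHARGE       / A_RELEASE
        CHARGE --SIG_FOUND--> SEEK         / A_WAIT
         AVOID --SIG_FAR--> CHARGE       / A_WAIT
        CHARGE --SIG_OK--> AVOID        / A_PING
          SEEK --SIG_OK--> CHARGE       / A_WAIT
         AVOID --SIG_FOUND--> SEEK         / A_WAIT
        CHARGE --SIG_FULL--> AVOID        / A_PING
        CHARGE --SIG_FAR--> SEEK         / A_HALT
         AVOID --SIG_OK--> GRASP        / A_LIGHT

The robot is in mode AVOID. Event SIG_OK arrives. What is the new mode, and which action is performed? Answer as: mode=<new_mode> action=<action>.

mode=GRASP action=A_LIGHT

current mode = AVOID; filter table to that mode:
  (AVOID, SIG_FULL) → (AVOID, A_WAIT)
  (AVOID, SIG_FAIL) → (GRASP, A_HALT)
  (AVOID, SIG_FAR) → (CHARGE, A_WAIT)
  (AVOID, SIG_FOUND) → (SEEK, A_WAIT)
  (AVOID, SIG_OK) → (GRASP, A_LIGHT)  ← event matches
event = SIG_OK selects (GRASP, A_LIGHT)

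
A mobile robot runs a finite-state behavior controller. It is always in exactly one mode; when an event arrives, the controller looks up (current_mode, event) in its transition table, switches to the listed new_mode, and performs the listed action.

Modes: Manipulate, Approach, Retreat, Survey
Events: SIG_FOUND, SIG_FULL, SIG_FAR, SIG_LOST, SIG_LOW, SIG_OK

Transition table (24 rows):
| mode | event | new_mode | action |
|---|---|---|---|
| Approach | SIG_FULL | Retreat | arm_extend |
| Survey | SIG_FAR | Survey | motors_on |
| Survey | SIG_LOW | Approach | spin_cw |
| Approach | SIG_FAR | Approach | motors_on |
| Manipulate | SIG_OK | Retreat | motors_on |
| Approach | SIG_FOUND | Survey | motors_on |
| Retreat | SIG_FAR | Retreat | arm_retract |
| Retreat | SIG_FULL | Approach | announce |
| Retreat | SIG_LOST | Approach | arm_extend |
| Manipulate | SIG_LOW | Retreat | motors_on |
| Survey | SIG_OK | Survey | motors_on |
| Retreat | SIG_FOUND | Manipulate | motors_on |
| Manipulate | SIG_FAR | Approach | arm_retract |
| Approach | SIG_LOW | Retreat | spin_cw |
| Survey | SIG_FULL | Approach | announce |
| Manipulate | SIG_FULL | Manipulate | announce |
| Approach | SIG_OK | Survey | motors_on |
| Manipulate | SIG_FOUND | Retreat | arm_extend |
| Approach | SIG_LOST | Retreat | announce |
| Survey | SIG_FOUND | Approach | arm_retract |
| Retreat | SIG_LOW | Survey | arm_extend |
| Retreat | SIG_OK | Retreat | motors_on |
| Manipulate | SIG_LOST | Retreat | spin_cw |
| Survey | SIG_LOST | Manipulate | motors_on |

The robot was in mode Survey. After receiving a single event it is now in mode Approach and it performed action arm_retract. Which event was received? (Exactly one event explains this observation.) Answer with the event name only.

SIG_FOUND

try SIG_FOUND: (Survey, SIG_FOUND) → (Approach, arm_retract)  ← matches
try SIG_FULL: (Survey, SIG_FULL) → (Approach, announce)
try SIG_FAR: (Survey, SIG_FAR) → (Survey, motors_on)
try SIG_LOST: (Survey, SIG_LOST) → (Manipulate, motors_on)
try SIG_LOW: (Survey, SIG_LOW) → (Approach, spin_cw)
try SIG_OK: (Survey, SIG_OK) → (Survey, motors_on)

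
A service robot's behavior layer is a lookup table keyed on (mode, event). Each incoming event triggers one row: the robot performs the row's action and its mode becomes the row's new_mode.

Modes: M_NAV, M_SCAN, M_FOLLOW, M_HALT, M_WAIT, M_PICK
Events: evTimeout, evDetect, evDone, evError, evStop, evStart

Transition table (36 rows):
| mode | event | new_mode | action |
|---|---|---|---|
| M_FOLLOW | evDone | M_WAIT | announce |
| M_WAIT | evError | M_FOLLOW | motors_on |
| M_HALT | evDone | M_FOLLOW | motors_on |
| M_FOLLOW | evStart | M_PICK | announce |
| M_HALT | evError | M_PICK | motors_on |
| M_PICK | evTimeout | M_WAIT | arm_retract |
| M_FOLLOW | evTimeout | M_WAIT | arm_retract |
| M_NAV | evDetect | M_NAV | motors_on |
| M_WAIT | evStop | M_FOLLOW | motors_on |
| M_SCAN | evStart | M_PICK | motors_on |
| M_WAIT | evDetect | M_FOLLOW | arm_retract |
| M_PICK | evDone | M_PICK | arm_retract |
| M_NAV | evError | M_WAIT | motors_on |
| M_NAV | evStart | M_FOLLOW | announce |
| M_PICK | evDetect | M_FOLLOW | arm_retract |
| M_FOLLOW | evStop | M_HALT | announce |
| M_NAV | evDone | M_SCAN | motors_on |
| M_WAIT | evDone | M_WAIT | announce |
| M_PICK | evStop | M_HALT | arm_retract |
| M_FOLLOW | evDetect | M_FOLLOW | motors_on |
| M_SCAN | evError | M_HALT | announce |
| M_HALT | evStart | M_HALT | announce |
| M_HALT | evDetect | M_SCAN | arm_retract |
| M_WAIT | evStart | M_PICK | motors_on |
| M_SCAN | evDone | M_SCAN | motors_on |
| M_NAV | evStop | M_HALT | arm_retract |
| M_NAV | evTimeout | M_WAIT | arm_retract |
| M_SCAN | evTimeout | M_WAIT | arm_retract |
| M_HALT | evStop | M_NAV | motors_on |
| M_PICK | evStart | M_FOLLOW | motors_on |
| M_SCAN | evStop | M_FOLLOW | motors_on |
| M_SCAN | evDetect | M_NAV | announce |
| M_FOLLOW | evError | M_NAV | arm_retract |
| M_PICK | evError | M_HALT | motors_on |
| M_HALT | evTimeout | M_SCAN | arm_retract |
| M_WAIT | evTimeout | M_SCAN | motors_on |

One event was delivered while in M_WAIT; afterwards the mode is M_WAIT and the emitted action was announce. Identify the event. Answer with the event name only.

evDone

try evTimeout: (M_WAIT, evTimeout) → (M_SCAN, motors_on)
try evDetect: (M_WAIT, evDetect) → (M_FOLLOW, arm_retract)
try evDone: (M_WAIT, evDone) → (M_WAIT, announce)  ← matches
try evError: (M_WAIT, evError) → (M_FOLLOW, motors_on)
try evStop: (M_WAIT, evStop) → (M_FOLLOW, motors_on)
try evStart: (M_WAIT, evStart) → (M_PICK, motors_on)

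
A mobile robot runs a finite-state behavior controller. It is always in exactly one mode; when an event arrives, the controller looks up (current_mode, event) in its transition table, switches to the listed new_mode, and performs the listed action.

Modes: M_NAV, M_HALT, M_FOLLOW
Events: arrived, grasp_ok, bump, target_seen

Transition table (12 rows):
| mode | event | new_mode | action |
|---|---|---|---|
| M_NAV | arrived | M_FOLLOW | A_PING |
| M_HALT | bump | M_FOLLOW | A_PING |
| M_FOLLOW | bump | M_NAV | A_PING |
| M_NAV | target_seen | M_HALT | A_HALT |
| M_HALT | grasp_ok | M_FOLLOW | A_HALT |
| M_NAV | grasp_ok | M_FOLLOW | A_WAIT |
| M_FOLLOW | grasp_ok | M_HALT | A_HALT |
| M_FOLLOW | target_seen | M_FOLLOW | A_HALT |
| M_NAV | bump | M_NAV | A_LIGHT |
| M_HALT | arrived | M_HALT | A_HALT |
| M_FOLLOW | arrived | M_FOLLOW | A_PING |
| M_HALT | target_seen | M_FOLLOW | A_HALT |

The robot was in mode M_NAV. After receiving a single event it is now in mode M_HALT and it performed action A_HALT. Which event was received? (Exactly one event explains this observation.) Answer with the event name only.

target_seen

try arrived: (M_NAV, arrived) → (M_FOLLOW, A_PING)
try grasp_ok: (M_NAV, grasp_ok) → (M_FOLLOW, A_WAIT)
try bump: (M_NAV, bump) → (M_NAV, A_LIGHT)
try target_seen: (M_NAV, target_seen) → (M_HALT, A_HALT)  ← matches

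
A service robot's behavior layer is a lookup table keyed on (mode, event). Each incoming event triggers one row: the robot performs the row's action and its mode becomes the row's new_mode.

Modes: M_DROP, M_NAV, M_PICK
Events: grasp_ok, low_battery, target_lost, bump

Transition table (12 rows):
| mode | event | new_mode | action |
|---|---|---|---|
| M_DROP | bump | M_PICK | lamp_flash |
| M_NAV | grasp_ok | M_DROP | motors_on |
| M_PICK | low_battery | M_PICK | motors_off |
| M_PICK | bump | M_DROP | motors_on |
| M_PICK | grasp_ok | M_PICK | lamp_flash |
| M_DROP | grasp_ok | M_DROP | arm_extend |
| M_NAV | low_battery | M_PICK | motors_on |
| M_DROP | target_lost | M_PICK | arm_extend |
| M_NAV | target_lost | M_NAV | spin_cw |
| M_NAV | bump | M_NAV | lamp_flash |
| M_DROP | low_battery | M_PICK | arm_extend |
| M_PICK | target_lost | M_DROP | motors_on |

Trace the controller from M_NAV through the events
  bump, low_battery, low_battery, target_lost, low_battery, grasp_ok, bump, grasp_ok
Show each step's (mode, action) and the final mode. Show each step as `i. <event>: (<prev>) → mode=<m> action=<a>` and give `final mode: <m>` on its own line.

1. bump: (M_NAV) → mode=M_NAV action=lamp_flash
2. low_battery: (M_NAV) → mode=M_PICK action=motors_on
3. low_battery: (M_PICK) → mode=M_PICK action=motors_off
4. target_lost: (M_PICK) → mode=M_DROP action=motors_on
5. low_battery: (M_DROP) → mode=M_PICK action=arm_extend
6. grasp_ok: (M_PICK) → mode=M_PICK action=lamp_flash
7. bump: (M_PICK) → mode=M_DROP action=motors_on
8. grasp_ok: (M_DROP) → mode=M_DROP action=arm_extend

final mode: M_DROP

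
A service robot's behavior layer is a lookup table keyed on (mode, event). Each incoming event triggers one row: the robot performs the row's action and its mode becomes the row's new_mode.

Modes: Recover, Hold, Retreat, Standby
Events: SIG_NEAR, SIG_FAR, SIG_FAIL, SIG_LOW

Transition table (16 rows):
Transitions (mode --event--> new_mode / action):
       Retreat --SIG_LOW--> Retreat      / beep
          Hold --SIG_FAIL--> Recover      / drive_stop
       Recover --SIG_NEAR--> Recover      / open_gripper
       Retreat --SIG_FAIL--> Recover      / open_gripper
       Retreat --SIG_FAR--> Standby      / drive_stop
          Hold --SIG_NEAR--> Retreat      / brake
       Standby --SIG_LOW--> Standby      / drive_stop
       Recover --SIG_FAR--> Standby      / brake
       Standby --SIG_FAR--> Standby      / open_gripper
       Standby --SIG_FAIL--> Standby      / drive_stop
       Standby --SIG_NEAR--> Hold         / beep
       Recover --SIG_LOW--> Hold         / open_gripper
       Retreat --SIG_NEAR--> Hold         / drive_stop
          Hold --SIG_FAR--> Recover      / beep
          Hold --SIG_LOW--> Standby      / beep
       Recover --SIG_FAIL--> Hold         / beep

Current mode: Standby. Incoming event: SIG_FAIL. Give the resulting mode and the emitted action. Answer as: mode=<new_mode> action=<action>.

current mode = Standby; filter table to that mode:
  (Standby, SIG_LOW) → (Standby, drive_stop)
  (Standby, SIG_FAR) → (Standby, open_gripper)
  (Standby, SIG_FAIL) → (Standby, drive_stop)  ← event matches
  (Standby, SIG_NEAR) → (Hold, beep)
event = SIG_FAIL selects (Standby, drive_stop)

mode=Standby action=drive_stop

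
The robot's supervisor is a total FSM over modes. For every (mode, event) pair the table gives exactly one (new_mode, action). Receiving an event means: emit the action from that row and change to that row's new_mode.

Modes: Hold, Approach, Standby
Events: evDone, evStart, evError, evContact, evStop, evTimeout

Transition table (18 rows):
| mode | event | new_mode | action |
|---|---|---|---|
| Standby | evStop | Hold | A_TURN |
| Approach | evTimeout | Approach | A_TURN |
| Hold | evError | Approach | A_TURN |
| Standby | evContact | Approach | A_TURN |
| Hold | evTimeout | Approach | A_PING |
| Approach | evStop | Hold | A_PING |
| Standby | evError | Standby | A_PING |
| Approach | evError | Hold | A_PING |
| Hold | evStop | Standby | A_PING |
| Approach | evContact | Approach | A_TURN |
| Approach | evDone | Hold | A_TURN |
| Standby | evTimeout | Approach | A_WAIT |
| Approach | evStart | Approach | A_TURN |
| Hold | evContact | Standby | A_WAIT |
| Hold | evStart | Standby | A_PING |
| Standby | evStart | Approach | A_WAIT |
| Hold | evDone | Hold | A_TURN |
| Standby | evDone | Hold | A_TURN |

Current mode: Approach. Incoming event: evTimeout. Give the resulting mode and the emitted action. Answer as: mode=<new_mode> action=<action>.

current mode = Approach; filter table to that mode:
  (Approach, evTimeout) → (Approach, A_TURN)  ← event matches
  (Approach, evStop) → (Hold, A_PING)
  (Approach, evError) → (Hold, A_PING)
  (Approach, evContact) → (Approach, A_TURN)
  (Approach, evDone) → (Hold, A_TURN)
  (Approach, evStart) → (Approach, A_TURN)
event = evTimeout selects (Approach, A_TURN)

mode=Approach action=A_TURN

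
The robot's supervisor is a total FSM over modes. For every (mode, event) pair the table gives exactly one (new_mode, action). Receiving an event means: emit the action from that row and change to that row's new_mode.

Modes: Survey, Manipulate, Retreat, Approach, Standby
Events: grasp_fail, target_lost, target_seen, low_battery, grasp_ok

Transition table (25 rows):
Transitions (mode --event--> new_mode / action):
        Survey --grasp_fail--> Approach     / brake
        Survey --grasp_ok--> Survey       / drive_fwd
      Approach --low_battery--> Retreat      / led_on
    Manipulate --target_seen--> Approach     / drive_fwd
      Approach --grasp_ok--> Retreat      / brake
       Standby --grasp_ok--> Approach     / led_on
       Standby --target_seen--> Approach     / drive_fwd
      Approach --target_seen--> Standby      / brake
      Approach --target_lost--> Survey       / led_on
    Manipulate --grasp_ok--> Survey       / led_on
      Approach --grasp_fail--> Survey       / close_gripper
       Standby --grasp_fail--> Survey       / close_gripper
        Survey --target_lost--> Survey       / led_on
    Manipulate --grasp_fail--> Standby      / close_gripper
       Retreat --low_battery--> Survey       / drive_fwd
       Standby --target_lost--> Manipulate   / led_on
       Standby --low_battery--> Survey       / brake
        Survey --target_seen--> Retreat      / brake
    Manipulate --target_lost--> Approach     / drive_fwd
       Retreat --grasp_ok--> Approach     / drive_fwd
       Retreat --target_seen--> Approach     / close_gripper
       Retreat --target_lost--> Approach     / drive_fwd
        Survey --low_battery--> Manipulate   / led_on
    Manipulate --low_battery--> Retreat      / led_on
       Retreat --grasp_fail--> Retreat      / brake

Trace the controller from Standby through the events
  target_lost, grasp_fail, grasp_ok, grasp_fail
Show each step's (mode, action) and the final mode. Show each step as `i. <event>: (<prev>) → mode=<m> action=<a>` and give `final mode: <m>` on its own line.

1. target_lost: (Standby) → mode=Manipulate action=led_on
2. grasp_fail: (Manipulate) → mode=Standby action=close_gripper
3. grasp_ok: (Standby) → mode=Approach action=led_on
4. grasp_fail: (Approach) → mode=Survey action=close_gripper

final mode: Survey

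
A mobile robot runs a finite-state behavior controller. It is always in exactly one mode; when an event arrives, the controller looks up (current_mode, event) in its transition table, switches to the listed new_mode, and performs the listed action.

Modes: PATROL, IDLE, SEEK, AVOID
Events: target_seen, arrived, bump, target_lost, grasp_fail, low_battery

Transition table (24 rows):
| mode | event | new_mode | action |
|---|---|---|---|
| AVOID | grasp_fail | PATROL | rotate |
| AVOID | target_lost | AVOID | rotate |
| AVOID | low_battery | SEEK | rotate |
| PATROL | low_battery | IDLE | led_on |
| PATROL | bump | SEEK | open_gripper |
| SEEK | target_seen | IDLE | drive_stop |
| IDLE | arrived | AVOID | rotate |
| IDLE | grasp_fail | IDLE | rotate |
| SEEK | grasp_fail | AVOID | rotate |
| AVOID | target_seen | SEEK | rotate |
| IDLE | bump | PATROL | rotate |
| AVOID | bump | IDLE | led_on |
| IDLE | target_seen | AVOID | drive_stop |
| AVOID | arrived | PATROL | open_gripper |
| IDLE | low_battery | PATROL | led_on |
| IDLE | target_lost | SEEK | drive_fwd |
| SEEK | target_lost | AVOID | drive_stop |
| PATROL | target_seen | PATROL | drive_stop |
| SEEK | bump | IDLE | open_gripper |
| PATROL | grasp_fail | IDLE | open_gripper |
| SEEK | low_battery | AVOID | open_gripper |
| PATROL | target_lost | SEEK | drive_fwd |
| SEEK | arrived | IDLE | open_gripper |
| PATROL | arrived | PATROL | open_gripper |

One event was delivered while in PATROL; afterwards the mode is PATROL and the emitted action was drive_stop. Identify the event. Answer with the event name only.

try target_seen: (PATROL, target_seen) → (PATROL, drive_stop)  ← matches
try arrived: (PATROL, arrived) → (PATROL, open_gripper)
try bump: (PATROL, bump) → (SEEK, open_gripper)
try target_lost: (PATROL, target_lost) → (SEEK, drive_fwd)
try grasp_fail: (PATROL, grasp_fail) → (IDLE, open_gripper)
try low_battery: (PATROL, low_battery) → (IDLE, led_on)

target_seen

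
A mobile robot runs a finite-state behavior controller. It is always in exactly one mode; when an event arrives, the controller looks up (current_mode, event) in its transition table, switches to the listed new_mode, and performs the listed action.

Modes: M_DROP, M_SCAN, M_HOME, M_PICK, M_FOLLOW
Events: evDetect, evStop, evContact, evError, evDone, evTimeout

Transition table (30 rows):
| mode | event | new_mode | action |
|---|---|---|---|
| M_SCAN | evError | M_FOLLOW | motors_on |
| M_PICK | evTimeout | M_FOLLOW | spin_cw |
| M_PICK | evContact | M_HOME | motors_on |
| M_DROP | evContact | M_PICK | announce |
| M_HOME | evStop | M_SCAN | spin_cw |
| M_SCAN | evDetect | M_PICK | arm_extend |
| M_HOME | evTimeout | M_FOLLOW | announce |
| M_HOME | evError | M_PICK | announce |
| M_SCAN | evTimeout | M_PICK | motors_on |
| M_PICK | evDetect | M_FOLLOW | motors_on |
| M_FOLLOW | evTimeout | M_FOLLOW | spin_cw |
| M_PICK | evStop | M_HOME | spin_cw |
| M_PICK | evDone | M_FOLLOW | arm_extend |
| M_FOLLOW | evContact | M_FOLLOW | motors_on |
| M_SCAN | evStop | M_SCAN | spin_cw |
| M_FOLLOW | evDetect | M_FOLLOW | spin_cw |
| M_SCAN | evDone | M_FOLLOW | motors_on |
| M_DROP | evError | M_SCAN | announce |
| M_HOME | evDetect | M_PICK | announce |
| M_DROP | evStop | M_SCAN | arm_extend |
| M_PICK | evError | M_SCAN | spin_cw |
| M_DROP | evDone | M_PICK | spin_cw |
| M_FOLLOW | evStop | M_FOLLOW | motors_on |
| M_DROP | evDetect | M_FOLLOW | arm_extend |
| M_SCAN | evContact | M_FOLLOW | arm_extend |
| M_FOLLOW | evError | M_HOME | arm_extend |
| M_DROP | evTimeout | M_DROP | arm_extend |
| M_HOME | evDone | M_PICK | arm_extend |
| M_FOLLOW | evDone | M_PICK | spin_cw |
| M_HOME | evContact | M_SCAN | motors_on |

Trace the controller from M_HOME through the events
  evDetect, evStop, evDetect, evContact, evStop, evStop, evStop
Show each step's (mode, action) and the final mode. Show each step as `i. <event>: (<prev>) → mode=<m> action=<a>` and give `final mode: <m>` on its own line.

final mode: M_SCAN

1. evDetect: (M_HOME) → mode=M_PICK action=announce
2. evStop: (M_PICK) → mode=M_HOME action=spin_cw
3. evDetect: (M_HOME) → mode=M_PICK action=announce
4. evContact: (M_PICK) → mode=M_HOME action=motors_on
5. evStop: (M_HOME) → mode=M_SCAN action=spin_cw
6. evStop: (M_SCAN) → mode=M_SCAN action=spin_cw
7. evStop: (M_SCAN) → mode=M_SCAN action=spin_cw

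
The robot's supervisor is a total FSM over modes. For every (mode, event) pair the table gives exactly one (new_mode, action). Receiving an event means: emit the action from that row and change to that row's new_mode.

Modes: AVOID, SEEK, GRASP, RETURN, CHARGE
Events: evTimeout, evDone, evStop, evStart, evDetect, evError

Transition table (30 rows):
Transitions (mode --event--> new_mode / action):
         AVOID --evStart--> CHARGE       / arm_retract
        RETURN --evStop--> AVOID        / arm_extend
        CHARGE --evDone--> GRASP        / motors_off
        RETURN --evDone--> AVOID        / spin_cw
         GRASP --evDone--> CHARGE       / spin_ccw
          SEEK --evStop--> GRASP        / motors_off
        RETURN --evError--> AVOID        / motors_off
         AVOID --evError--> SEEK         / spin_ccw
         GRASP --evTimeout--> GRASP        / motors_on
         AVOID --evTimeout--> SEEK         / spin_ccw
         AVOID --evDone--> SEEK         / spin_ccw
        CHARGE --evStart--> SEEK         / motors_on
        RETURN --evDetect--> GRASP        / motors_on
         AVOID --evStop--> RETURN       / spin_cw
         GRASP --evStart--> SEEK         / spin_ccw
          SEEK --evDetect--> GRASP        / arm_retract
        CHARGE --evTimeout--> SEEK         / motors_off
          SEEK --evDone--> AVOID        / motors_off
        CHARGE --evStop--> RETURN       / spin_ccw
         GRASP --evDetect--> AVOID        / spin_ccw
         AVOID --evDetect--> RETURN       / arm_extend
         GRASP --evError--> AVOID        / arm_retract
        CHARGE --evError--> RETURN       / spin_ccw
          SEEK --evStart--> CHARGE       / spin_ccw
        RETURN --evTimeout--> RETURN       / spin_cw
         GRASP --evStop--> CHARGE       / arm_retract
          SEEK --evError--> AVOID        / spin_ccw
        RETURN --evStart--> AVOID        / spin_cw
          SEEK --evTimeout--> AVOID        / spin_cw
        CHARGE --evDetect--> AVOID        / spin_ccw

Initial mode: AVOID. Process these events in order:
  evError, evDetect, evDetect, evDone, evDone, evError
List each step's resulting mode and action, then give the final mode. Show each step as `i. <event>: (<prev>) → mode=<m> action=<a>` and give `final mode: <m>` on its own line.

final mode: SEEK

1. evError: (AVOID) → mode=SEEK action=spin_ccw
2. evDetect: (SEEK) → mode=GRASP action=arm_retract
3. evDetect: (GRASP) → mode=AVOID action=spin_ccw
4. evDone: (AVOID) → mode=SEEK action=spin_ccw
5. evDone: (SEEK) → mode=AVOID action=motors_off
6. evError: (AVOID) → mode=SEEK action=spin_ccw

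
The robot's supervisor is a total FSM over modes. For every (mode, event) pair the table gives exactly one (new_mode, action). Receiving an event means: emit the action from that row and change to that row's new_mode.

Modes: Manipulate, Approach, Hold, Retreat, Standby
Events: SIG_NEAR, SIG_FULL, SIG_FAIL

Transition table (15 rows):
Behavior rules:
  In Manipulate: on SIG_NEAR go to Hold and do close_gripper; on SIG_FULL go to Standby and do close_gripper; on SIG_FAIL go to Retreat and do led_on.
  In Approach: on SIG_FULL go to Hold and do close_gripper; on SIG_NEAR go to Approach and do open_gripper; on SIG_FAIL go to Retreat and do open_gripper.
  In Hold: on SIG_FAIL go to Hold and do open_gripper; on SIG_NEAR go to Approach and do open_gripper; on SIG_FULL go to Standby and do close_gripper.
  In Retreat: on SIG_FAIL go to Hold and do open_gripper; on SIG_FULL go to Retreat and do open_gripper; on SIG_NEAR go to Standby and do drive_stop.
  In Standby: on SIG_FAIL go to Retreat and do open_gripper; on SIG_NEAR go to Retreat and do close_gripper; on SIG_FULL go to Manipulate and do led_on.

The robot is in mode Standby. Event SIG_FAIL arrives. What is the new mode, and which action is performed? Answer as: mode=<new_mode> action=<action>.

mode=Retreat action=open_gripper

current mode = Standby; filter table to that mode:
  (Standby, SIG_FAIL) → (Retreat, open_gripper)  ← event matches
  (Standby, SIG_NEAR) → (Retreat, close_gripper)
  (Standby, SIG_FULL) → (Manipulate, led_on)
event = SIG_FAIL selects (Retreat, open_gripper)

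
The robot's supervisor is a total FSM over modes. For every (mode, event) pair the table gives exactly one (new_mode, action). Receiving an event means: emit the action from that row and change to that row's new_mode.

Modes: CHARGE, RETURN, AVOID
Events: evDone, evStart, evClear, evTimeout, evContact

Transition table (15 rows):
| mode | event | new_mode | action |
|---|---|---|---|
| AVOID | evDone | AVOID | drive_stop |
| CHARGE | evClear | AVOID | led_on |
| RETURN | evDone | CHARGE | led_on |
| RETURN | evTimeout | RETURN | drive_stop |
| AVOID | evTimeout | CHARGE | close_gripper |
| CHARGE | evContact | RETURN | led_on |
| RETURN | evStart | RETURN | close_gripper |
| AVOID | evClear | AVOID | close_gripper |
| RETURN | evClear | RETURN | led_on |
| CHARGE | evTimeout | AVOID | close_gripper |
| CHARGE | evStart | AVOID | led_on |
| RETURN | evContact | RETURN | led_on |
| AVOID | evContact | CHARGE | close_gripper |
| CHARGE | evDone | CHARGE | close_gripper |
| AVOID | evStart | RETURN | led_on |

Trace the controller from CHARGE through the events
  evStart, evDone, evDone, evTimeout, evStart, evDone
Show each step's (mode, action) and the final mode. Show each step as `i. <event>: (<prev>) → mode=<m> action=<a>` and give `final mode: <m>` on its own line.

1. evStart: (CHARGE) → mode=AVOID action=led_on
2. evDone: (AVOID) → mode=AVOID action=drive_stop
3. evDone: (AVOID) → mode=AVOID action=drive_stop
4. evTimeout: (AVOID) → mode=CHARGE action=close_gripper
5. evStart: (CHARGE) → mode=AVOID action=led_on
6. evDone: (AVOID) → mode=AVOID action=drive_stop

final mode: AVOID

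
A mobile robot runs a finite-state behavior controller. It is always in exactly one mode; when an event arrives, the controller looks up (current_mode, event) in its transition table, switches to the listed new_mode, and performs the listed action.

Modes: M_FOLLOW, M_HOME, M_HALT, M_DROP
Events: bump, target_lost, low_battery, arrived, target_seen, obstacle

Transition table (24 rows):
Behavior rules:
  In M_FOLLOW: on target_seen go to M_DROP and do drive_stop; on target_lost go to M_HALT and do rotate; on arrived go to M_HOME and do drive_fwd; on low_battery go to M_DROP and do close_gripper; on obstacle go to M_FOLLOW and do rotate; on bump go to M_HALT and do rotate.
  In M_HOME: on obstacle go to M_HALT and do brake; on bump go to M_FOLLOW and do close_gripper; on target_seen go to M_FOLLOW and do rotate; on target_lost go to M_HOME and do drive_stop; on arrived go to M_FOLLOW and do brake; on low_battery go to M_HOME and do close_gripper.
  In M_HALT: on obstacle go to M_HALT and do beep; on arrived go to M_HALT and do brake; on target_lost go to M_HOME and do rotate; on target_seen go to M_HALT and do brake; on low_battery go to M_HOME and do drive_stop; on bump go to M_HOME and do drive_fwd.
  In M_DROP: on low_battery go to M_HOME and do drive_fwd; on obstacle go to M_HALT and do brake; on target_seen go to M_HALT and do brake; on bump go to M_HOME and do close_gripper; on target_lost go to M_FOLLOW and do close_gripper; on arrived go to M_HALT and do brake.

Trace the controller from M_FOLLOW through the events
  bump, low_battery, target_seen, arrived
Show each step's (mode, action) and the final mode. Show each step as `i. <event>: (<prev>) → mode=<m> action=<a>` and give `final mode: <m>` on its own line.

final mode: M_HOME

1. bump: (M_FOLLOW) → mode=M_HALT action=rotate
2. low_battery: (M_HALT) → mode=M_HOME action=drive_stop
3. target_seen: (M_HOME) → mode=M_FOLLOW action=rotate
4. arrived: (M_FOLLOW) → mode=M_HOME action=drive_fwd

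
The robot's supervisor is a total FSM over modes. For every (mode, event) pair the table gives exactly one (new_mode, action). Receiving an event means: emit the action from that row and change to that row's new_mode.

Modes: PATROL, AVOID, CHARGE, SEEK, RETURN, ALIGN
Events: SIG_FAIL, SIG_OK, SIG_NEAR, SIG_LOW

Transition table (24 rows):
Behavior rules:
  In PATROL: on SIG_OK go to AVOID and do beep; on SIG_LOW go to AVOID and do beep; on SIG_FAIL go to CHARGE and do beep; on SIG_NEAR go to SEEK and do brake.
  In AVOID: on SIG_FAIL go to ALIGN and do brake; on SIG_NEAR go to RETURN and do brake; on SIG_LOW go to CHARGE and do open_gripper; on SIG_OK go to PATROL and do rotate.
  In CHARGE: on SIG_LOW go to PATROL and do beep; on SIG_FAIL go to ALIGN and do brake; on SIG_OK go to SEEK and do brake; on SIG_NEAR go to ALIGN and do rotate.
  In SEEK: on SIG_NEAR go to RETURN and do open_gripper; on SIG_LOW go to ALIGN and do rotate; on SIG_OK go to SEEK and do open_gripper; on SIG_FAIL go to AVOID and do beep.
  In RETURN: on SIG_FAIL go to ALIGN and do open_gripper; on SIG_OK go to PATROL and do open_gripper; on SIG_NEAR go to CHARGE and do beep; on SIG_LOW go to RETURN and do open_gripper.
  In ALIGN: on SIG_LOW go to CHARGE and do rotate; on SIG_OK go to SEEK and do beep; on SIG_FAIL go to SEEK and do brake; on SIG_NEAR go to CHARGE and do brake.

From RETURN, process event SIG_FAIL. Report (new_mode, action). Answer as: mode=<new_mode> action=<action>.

current mode = RETURN; filter table to that mode:
  (RETURN, SIG_FAIL) → (ALIGN, open_gripper)  ← event matches
  (RETURN, SIG_OK) → (PATROL, open_gripper)
  (RETURN, SIG_NEAR) → (CHARGE, beep)
  (RETURN, SIG_LOW) → (RETURN, open_gripper)
event = SIG_FAIL selects (ALIGN, open_gripper)

mode=ALIGN action=open_gripper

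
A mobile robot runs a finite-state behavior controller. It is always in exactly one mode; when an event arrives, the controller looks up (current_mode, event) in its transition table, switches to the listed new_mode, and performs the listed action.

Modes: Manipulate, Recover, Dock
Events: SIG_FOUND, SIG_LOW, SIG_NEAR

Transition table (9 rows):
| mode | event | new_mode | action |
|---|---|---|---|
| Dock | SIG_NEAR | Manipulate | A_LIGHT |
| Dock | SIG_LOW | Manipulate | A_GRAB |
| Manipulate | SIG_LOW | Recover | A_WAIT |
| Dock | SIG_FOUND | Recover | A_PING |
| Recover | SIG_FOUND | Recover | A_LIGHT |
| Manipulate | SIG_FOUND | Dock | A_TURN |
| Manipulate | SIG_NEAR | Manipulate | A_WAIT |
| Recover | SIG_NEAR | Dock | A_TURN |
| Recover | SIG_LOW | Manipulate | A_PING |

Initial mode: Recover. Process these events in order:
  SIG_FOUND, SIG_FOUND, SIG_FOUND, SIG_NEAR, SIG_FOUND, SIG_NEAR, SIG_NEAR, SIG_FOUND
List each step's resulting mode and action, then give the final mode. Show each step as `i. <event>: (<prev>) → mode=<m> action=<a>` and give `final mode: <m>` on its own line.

final mode: Dock

1. SIG_FOUND: (Recover) → mode=Recover action=A_LIGHT
2. SIG_FOUND: (Recover) → mode=Recover action=A_LIGHT
3. SIG_FOUND: (Recover) → mode=Recover action=A_LIGHT
4. SIG_NEAR: (Recover) → mode=Dock action=A_TURN
5. SIG_FOUND: (Dock) → mode=Recover action=A_PING
6. SIG_NEAR: (Recover) → mode=Dock action=A_TURN
7. SIG_NEAR: (Dock) → mode=Manipulate action=A_LIGHT
8. SIG_FOUND: (Manipulate) → mode=Dock action=A_TURN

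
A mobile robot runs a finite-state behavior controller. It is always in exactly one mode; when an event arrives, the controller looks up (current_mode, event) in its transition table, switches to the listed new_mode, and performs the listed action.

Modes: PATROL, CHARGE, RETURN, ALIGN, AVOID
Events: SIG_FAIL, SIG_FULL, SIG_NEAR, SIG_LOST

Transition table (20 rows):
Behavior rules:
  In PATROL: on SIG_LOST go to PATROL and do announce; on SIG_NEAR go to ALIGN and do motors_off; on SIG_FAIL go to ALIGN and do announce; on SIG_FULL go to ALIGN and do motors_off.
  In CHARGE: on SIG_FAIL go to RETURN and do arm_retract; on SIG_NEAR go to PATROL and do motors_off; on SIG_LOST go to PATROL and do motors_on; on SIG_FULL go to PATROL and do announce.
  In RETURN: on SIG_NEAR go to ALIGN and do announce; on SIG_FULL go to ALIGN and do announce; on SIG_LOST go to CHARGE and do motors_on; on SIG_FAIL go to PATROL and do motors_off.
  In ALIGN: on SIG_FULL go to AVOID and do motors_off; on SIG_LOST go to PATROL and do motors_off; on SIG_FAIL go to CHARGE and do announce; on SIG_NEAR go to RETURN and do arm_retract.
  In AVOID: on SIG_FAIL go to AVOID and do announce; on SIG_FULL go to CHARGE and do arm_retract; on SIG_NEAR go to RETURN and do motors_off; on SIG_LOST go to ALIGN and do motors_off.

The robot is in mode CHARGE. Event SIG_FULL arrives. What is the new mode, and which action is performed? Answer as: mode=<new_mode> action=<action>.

mode=PATROL action=announce

current mode = CHARGE; filter table to that mode:
  (CHARGE, SIG_FAIL) → (RETURN, arm_retract)
  (CHARGE, SIG_NEAR) → (PATROL, motors_off)
  (CHARGE, SIG_LOST) → (PATROL, motors_on)
  (CHARGE, SIG_FULL) → (PATROL, announce)  ← event matches
event = SIG_FULL selects (PATROL, announce)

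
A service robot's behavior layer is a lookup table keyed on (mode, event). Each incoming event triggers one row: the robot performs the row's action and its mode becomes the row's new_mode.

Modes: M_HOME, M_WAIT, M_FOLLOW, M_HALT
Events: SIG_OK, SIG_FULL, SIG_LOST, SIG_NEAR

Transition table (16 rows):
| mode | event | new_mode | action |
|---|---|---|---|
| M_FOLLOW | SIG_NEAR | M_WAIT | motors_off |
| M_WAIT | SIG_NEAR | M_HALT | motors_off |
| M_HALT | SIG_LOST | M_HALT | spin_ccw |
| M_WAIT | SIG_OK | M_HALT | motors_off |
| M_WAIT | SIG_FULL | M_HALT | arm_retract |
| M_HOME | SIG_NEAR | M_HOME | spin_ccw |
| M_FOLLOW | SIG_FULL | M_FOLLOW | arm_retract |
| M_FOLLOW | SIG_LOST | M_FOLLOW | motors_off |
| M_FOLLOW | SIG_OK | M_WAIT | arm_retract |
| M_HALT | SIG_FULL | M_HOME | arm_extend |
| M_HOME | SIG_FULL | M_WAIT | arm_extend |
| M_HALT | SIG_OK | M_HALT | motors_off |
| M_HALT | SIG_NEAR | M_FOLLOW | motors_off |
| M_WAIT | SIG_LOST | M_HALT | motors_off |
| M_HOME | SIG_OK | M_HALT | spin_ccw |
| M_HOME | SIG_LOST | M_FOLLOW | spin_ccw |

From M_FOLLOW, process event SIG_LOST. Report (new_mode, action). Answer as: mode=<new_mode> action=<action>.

mode=M_FOLLOW action=motors_off

current mode = M_FOLLOW; filter table to that mode:
  (M_FOLLOW, SIG_NEAR) → (M_WAIT, motors_off)
  (M_FOLLOW, SIG_FULL) → (M_FOLLOW, arm_retract)
  (M_FOLLOW, SIG_LOST) → (M_FOLLOW, motors_off)  ← event matches
  (M_FOLLOW, SIG_OK) → (M_WAIT, arm_retract)
event = SIG_LOST selects (M_FOLLOW, motors_off)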